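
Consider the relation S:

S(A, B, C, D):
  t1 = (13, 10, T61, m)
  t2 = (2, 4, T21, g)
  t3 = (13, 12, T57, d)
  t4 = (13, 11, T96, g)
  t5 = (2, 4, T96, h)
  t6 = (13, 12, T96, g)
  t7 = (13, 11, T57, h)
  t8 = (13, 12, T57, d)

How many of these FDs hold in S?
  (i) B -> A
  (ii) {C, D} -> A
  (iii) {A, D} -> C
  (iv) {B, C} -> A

4

(i) B -> A: every LHS value maps to a single RHS value — holds.
(ii) {C, D} -> A: every LHS value maps to a single RHS value — holds.
(iii) {A, D} -> C: every LHS value maps to a single RHS value — holds.
(iv) {B, C} -> A: every LHS value maps to a single RHS value — holds.
4 of the 4 dependencies hold.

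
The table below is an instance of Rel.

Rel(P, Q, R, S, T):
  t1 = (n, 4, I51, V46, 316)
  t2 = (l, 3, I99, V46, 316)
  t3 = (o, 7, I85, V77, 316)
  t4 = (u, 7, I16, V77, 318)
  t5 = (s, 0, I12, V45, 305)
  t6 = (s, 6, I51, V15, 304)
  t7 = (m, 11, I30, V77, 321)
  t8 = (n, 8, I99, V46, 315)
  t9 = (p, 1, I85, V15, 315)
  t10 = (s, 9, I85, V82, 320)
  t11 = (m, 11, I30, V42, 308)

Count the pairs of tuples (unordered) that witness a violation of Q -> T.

2

Q=7: violating pairs (3,4) — 1 pair.
Q=11: violating pairs (7,11) — 1 pair.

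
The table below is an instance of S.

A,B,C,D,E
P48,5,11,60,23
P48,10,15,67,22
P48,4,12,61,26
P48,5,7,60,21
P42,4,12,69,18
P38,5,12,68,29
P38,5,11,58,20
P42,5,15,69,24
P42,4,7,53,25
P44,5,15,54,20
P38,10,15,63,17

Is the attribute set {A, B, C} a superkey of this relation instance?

All 11 rows have distinct {A, B, C} values, so {A, B, C} → (all attributes) holds and {A, B, C} is a superkey.

Yes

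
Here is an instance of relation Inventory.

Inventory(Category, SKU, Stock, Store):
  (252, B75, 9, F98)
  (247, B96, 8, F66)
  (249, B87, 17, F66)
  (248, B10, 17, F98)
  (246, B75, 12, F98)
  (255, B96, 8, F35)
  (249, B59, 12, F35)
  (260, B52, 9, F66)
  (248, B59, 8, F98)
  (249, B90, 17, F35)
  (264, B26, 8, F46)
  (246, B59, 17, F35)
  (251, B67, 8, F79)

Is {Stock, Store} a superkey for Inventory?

Two distinct rows share (Stock=17, Store=F35), so {Stock, Store} does not determine every attribute — not a superkey.

No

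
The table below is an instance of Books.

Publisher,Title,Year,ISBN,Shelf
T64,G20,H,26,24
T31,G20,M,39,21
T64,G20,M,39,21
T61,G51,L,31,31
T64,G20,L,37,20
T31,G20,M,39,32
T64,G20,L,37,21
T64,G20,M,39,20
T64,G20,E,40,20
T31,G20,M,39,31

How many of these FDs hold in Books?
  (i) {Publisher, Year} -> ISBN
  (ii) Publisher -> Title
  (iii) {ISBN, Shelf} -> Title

3

(i) {Publisher, Year} -> ISBN: every LHS value maps to a single RHS value — holds.
(ii) Publisher -> Title: every LHS value maps to a single RHS value — holds.
(iii) {ISBN, Shelf} -> Title: every LHS value maps to a single RHS value — holds.
3 of the 3 dependencies hold.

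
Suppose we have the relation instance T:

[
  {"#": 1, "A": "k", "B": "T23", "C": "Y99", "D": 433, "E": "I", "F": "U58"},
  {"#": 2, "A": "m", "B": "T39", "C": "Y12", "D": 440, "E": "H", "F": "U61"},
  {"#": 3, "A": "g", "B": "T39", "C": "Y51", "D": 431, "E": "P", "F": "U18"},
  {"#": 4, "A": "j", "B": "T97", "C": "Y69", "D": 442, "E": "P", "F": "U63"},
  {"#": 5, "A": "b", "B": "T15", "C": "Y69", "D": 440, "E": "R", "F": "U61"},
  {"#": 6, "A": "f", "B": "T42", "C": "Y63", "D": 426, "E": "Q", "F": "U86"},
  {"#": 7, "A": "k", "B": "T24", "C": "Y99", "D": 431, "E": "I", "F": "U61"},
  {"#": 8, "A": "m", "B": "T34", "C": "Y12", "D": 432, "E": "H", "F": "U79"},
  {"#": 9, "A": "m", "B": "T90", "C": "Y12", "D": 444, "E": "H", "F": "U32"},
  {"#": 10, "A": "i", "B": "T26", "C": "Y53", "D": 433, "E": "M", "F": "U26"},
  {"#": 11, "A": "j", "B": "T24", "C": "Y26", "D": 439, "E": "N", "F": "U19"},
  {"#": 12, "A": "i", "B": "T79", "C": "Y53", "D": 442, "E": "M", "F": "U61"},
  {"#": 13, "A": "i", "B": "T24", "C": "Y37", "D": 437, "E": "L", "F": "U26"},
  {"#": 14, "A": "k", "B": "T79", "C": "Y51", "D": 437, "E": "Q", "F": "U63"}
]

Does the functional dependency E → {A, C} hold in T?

E=I: rows 1, 7 → {A,C} = (k, Y99), (k, Y99) ✓
E=H: rows 2, 8, 9 → {A,C} = (m, Y12), (m, Y12), (m, Y12) ✓
E=P: rows 3, 4 → {A,C} takes values {(g, Y51), (j, Y69)} — violation
E=R: row 5 → {A,C} = (b, Y69) ✓
E=Q: rows 6, 14 → {A,C} takes values {(f, Y63), (k, Y51)} — violation
E=M: rows 10, 12 → {A,C} = (i, Y53), (i, Y53) ✓
E=N: row 11 → {A,C} = (j, Y26) ✓
E=L: row 13 → {A,C} = (i, Y37) ✓
Two rows agree on E but differ on {A, C}, so E → {A, C} does not hold.

No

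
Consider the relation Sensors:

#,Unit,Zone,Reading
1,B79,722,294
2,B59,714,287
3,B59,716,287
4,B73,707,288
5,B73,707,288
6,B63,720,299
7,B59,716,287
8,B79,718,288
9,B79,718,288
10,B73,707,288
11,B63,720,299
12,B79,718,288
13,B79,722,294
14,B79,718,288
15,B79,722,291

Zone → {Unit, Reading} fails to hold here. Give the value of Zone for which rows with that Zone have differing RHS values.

Zone=722: rows 1, 13, 15 → {Unit,Reading} takes values {(B79, 294), (B79, 291)} — violation
Zone=714: row 2 → {Unit,Reading} = (B59, 287) ✓
Zone=716: rows 3, 7 → {Unit,Reading} = (B59, 287), (B59, 287) ✓
Zone=707: rows 4, 5, 10 → {Unit,Reading} = (B73, 288), (B73, 288), (B73, 288) ✓
Zone=720: rows 6, 11 → {Unit,Reading} = (B63, 299), (B63, 299) ✓
Zone=718: rows 8, 9, 12, 14 → {Unit,Reading} = (B79, 288), (B79, 288), (B79, 288), (B79, 288) ✓
The only Zone value with inconsistent RHS is Zone=722.

722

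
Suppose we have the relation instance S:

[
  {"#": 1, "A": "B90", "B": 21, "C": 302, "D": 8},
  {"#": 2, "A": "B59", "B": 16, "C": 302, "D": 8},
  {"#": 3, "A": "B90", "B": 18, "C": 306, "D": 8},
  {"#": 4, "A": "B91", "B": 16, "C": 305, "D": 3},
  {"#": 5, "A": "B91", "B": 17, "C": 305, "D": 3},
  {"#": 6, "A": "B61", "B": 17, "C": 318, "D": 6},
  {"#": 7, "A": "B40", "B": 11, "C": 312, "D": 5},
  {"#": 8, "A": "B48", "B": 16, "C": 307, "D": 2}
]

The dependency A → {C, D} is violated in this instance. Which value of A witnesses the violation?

B90

A=B90: rows 1, 3 → {C,D} takes values {(302, 8), (306, 8)} — violation
A=B59: row 2 → {C,D} = (302, 8) ✓
A=B91: rows 4, 5 → {C,D} = (305, 3), (305, 3) ✓
A=B61: row 6 → {C,D} = (318, 6) ✓
A=B40: row 7 → {C,D} = (312, 5) ✓
A=B48: row 8 → {C,D} = (307, 2) ✓
The only A value with inconsistent RHS is A=B90.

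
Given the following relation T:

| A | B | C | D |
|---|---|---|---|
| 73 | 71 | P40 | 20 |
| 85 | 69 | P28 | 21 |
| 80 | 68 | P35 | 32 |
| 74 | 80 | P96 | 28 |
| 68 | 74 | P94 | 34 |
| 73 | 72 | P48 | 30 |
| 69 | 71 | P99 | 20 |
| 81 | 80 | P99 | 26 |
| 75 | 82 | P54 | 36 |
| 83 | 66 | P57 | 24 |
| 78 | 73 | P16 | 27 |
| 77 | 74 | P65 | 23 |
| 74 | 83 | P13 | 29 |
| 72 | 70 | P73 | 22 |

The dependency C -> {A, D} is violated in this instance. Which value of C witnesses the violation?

C=P40: 1 row → {A,D} = (73, 20) ✓
C=P28: 1 row → {A,D} = (85, 21) ✓
C=P35: 1 row → {A,D} = (80, 32) ✓
C=P96: 1 row → {A,D} = (74, 28) ✓
C=P94: 1 row → {A,D} = (68, 34) ✓
C=P48: 1 row → {A,D} = (73, 30) ✓
C=P99: 2 rows → {A,D} takes values {(69, 20), (81, 26)} — violation
C=P54: 1 row → {A,D} = (75, 36) ✓
C=P57: 1 row → {A,D} = (83, 24) ✓
C=P16: 1 row → {A,D} = (78, 27) ✓
C=P65: 1 row → {A,D} = (77, 23) ✓
C=P13: 1 row → {A,D} = (74, 29) ✓
C=P73: 1 row → {A,D} = (72, 22) ✓
The only C value with inconsistent RHS is C=P99.

P99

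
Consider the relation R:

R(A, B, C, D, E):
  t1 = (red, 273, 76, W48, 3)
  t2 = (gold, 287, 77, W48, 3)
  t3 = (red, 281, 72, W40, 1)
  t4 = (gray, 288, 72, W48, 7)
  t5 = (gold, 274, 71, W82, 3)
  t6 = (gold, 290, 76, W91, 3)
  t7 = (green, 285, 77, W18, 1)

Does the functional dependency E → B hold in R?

No

E=3: rows 1, 2, 5, 6 → B takes values {273, 287, 274, 290} — violation
E=1: rows 3, 7 → B takes values {281, 285} — violation
E=7: row 4 → B = 288 ✓
Two rows agree on E but differ on B, so E → B does not hold.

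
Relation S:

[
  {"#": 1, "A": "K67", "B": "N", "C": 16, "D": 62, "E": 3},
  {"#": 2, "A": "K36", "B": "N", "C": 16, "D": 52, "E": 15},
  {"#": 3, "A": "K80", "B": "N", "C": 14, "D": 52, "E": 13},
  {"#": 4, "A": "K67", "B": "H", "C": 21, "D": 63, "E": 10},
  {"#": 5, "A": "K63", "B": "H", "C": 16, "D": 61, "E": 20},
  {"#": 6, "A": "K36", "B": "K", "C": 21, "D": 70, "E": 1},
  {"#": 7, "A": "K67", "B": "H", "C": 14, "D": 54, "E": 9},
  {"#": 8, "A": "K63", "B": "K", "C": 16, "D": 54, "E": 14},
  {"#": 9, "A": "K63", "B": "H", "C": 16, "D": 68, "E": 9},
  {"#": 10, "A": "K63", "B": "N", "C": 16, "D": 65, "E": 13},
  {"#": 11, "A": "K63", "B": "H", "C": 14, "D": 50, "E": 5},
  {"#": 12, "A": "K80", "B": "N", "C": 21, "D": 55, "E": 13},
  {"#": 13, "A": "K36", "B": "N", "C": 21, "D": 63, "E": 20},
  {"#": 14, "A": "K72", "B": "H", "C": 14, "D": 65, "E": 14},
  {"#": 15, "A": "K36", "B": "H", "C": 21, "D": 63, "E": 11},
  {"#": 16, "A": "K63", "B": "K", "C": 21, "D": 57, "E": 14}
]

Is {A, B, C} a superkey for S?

Rows 5 and 9 have the same {A, B, C} value (A=K63, B=H, C=16) but are distinct tuples, so {A, B, C} does not determine every attribute — not a superkey.

No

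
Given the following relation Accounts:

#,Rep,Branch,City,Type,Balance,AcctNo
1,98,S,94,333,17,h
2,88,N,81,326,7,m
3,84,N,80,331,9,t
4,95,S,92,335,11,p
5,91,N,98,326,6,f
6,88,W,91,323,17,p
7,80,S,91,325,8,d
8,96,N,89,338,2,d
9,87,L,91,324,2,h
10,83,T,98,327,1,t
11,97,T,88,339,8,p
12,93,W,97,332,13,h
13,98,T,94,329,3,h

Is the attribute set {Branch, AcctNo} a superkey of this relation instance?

All 13 rows have distinct {Branch, AcctNo} values, so {Branch, AcctNo} → (all attributes) holds and {Branch, AcctNo} is a superkey.

Yes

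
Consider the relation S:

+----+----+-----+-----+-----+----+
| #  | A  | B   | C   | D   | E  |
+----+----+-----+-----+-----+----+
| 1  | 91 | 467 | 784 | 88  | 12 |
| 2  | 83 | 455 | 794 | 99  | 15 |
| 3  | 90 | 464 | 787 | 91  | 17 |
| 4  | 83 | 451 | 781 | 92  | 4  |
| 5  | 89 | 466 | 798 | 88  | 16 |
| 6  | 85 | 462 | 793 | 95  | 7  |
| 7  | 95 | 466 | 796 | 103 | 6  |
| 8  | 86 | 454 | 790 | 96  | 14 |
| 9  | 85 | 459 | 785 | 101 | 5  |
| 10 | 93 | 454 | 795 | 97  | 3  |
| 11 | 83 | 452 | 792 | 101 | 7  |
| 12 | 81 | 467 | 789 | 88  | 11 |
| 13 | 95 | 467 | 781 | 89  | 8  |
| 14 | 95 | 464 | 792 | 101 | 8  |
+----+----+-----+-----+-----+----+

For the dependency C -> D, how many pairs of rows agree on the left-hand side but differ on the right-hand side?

C=781: violating pairs (4,13) — 1 pair.
C=792: all 2 rows agree on D — 0 pairs.

1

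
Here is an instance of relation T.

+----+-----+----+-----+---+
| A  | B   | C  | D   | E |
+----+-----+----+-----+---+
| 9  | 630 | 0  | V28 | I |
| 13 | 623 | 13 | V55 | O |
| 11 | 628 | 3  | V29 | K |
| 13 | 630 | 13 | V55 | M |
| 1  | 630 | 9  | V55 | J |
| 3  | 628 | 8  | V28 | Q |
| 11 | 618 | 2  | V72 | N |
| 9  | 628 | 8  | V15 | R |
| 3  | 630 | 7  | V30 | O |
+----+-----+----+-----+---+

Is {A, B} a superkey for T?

Yes

All 9 rows have distinct {A, B} values, so {A, B} → (all attributes) holds and {A, B} is a superkey.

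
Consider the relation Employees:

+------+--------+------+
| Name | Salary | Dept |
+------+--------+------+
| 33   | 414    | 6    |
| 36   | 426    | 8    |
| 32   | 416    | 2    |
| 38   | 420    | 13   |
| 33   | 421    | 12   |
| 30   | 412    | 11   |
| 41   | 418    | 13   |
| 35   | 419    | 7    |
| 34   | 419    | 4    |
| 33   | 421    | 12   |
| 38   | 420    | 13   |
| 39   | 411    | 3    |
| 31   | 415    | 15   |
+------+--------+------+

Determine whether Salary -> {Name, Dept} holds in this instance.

No

Salary=414: 1 row → {Name,Dept} = (33, 6) ✓
Salary=426: 1 row → {Name,Dept} = (36, 8) ✓
Salary=416: 1 row → {Name,Dept} = (32, 2) ✓
Salary=420: 2 rows → {Name,Dept} = (38, 13), (38, 13) ✓
Salary=421: 2 rows → {Name,Dept} = (33, 12), (33, 12) ✓
Salary=412: 1 row → {Name,Dept} = (30, 11) ✓
Salary=418: 1 row → {Name,Dept} = (41, 13) ✓
Salary=419: 2 rows → {Name,Dept} takes values {(35, 7), (34, 4)} — violation
Salary=411: 1 row → {Name,Dept} = (39, 3) ✓
Salary=415: 1 row → {Name,Dept} = (31, 15) ✓
Two rows agree on Salary but differ on {Name, Dept}, so Salary -> {Name, Dept} does not hold.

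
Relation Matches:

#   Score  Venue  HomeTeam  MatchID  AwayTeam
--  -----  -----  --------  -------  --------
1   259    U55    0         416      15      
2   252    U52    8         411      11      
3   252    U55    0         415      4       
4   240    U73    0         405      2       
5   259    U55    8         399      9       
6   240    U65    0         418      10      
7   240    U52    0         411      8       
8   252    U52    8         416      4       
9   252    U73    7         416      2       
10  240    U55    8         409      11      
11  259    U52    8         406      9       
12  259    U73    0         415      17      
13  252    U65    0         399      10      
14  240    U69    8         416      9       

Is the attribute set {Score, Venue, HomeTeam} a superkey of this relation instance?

Rows 2 and 8 have the same {Score, Venue, HomeTeam} value (Score=252, Venue=U52, HomeTeam=8) but are distinct tuples, so {Score, Venue, HomeTeam} does not determine every attribute — not a superkey.

No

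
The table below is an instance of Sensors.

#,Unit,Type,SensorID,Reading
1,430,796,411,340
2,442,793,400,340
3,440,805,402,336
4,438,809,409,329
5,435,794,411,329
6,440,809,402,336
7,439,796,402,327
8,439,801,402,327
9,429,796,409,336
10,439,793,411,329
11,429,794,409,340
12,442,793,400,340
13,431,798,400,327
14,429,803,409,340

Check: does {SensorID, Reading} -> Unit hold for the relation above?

No

(SensorID=411, Reading=340): row 1 → Unit = 430 ✓
(SensorID=400, Reading=340): rows 2, 12 → Unit = 442, 442 ✓
(SensorID=402, Reading=336): rows 3, 6 → Unit = 440, 440 ✓
(SensorID=409, Reading=329): row 4 → Unit = 438 ✓
(SensorID=411, Reading=329): rows 5, 10 → Unit takes values {435, 439} — violation
(SensorID=402, Reading=327): rows 7, 8 → Unit = 439, 439 ✓
(SensorID=409, Reading=336): row 9 → Unit = 429 ✓
(SensorID=409, Reading=340): rows 11, 14 → Unit = 429, 429 ✓
(SensorID=400, Reading=327): row 13 → Unit = 431 ✓
Two rows agree on {SensorID, Reading} but differ on Unit, so {SensorID, Reading} -> Unit does not hold.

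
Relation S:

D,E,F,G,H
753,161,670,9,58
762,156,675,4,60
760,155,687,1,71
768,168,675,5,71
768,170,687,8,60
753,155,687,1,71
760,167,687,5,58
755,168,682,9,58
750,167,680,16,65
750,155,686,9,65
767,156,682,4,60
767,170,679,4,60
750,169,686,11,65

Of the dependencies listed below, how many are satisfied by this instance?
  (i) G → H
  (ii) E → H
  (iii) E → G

(i) G → H: G=9: 3 rows → H takes values {58, 65} — violation; G=5: 2 rows → H takes values {71, 58} — violation — fails.
(ii) E → H: E=155: 3 rows → H takes values {71, 65} — violation; E=168: 2 rows → H takes values {71, 58} — violation; E=167: 2 rows → H takes values {58, 65} — violation — fails.
(iii) E → G: E=155: 3 rows → G takes values {1, 9} — violation; E=168: 2 rows → G takes values {5, 9} — violation; E=170: 2 rows → G takes values {8, 4} — violation; E=167: 2 rows → G takes values {5, 16} — violation — fails.
None of the 3 dependencies hold.

0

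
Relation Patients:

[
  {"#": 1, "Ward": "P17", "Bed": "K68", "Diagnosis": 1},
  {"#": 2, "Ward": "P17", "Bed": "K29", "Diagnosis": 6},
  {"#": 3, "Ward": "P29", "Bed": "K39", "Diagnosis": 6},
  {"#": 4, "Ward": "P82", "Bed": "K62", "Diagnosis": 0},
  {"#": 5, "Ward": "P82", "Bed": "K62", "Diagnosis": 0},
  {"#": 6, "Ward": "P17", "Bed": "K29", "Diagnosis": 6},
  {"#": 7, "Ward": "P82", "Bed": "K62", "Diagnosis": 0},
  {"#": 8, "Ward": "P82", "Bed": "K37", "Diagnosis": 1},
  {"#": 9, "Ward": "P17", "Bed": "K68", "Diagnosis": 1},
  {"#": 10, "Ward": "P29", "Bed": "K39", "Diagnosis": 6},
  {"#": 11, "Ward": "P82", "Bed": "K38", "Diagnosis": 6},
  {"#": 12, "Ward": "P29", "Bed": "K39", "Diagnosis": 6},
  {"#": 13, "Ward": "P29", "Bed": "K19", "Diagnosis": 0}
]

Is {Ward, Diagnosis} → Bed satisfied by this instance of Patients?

Yes

(Ward=P17, Diagnosis=1): rows 1, 9 → Bed = K68, K68 ✓
(Ward=P17, Diagnosis=6): rows 2, 6 → Bed = K29, K29 ✓
(Ward=P29, Diagnosis=6): rows 3, 10, 12 → Bed = K39, K39, K39 ✓
(Ward=P82, Diagnosis=0): rows 4, 5, 7 → Bed = K62, K62, K62 ✓
(Ward=P82, Diagnosis=1): row 8 → Bed = K37 ✓
(Ward=P82, Diagnosis=6): row 11 → Bed = K38 ✓
(Ward=P29, Diagnosis=0): row 13 → Bed = K19 ✓
Every {Ward, Diagnosis} value is associated with a single Bed value, so {Ward, Diagnosis} → Bed holds.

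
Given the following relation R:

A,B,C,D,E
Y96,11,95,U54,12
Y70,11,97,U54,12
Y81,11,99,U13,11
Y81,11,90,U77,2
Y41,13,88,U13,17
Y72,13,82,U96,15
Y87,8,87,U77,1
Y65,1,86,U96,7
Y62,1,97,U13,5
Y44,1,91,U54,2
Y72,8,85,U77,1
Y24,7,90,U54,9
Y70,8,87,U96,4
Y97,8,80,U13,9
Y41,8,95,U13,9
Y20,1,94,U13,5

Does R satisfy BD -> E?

Yes

(B=11, D=U54): 2 rows → E = 12, 12 ✓
(B=11, D=U13): 1 row → E = 11 ✓
(B=11, D=U77): 1 row → E = 2 ✓
(B=13, D=U13): 1 row → E = 17 ✓
(B=13, D=U96): 1 row → E = 15 ✓
(B=8, D=U77): 2 rows → E = 1, 1 ✓
(B=1, D=U96): 1 row → E = 7 ✓
(B=1, D=U13): 2 rows → E = 5, 5 ✓
(B=1, D=U54): 1 row → E = 2 ✓
(B=7, D=U54): 1 row → E = 9 ✓
(B=8, D=U96): 1 row → E = 4 ✓
(B=8, D=U13): 2 rows → E = 9, 9 ✓
Every BD value is associated with a single E value, so BD -> E holds.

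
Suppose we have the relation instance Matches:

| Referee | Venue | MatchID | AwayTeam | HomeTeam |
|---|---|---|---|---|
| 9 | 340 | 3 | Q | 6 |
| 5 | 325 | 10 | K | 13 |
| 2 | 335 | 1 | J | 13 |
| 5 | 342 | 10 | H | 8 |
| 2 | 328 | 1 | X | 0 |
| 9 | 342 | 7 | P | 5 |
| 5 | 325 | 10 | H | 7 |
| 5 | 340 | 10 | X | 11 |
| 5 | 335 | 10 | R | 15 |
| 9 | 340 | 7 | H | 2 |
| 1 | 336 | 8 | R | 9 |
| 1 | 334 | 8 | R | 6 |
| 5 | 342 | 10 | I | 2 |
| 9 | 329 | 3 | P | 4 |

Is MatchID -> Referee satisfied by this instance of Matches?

Yes

MatchID=3: 2 rows → Referee = 9, 9 ✓
MatchID=10: 6 rows → Referee = 5, 5, 5, 5, 5, 5 ✓
MatchID=1: 2 rows → Referee = 2, 2 ✓
MatchID=7: 2 rows → Referee = 9, 9 ✓
MatchID=8: 2 rows → Referee = 1, 1 ✓
Every MatchID value is associated with a single Referee value, so MatchID -> Referee holds.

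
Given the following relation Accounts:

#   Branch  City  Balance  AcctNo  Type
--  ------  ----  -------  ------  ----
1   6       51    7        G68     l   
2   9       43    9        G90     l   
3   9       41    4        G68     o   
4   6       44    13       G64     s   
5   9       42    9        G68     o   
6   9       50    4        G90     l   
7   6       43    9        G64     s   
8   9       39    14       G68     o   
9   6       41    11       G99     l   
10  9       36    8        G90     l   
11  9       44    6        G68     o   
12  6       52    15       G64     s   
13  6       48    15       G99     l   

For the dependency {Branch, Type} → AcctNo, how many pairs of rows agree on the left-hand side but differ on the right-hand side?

2

(Branch=6, Type=l): violating pairs (1,9), (1,13) — 2 pairs.
(Branch=9, Type=l): all 3 rows agree on AcctNo — 0 pairs.
(Branch=9, Type=o): all 4 rows agree on AcctNo — 0 pairs.
(Branch=6, Type=s): all 3 rows agree on AcctNo — 0 pairs.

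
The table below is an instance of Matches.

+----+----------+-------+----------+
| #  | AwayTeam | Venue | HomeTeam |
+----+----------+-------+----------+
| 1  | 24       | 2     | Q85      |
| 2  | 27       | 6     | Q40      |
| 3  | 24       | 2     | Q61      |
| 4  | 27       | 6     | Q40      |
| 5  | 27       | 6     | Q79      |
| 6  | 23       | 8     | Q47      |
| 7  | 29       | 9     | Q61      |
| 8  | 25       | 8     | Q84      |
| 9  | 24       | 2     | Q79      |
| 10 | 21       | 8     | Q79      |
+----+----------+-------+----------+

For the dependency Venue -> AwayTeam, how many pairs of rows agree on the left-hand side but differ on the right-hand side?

3

Venue=2: all 3 rows agree on AwayTeam — 0 pairs.
Venue=6: all 3 rows agree on AwayTeam — 0 pairs.
Venue=8: violating pairs (6,8), (6,10), (8,10) — 3 pairs.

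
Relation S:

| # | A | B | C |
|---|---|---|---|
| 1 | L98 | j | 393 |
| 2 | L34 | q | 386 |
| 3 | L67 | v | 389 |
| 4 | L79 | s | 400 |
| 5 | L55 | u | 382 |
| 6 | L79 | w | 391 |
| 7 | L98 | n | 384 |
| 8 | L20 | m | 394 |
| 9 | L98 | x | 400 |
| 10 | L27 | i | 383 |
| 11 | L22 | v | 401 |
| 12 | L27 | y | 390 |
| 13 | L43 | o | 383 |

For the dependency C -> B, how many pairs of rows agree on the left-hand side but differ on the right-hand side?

2

C=400: violating pairs (4,9) — 1 pair.
C=383: violating pairs (10,13) — 1 pair.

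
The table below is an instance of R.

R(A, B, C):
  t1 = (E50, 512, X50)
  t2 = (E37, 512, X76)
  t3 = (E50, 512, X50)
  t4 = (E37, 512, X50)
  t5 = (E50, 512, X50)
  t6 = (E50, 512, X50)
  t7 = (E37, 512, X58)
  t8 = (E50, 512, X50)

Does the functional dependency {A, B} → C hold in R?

(A=E50, B=512): rows 1, 3, 5, 6, 8 → C = X50, X50, X50, X50, X50 ✓
(A=E37, B=512): rows 2, 4, 7 → C takes values {X76, X50, X58} — violation
Two rows agree on {A, B} but differ on C, so {A, B} → C does not hold.

No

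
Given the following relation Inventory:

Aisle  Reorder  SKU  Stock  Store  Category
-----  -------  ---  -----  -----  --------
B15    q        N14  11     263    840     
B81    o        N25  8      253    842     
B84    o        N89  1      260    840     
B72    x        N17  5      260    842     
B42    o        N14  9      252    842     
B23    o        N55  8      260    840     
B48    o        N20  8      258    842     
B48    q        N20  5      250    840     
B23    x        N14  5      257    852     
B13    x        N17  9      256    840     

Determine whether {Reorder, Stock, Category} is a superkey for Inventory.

Two distinct rows share (Reorder=o, Stock=8, Category=842), so {Reorder, Stock, Category} does not determine every attribute — not a superkey.

No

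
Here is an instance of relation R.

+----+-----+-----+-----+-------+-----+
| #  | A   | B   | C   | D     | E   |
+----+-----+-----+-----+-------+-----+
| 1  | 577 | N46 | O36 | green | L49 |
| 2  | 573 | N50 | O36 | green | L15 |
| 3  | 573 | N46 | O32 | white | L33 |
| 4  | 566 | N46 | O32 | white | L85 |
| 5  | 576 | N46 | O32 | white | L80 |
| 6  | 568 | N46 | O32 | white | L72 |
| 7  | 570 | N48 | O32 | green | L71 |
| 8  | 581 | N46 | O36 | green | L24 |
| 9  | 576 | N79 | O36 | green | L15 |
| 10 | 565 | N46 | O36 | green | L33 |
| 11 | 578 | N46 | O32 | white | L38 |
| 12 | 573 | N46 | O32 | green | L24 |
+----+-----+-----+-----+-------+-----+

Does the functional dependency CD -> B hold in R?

(C=O36, D=green): rows 1, 2, 8, 9, 10 → B takes values {N46, N50, N79} — violation
(C=O32, D=white): rows 3, 4, 5, 6, 11 → B = N46, N46, N46, N46, N46 ✓
(C=O32, D=green): rows 7, 12 → B takes values {N48, N46} — violation
Two rows agree on CD but differ on B, so CD -> B does not hold.

No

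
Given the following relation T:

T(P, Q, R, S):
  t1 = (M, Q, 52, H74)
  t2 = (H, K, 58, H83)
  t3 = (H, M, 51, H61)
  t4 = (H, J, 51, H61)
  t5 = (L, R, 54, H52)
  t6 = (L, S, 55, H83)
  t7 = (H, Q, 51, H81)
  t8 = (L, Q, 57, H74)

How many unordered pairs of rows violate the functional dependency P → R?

6

P=H: violating pairs (2,3), (2,4), (2,7) — 3 pairs.
P=L: violating pairs (5,6), (5,8), (6,8) — 3 pairs.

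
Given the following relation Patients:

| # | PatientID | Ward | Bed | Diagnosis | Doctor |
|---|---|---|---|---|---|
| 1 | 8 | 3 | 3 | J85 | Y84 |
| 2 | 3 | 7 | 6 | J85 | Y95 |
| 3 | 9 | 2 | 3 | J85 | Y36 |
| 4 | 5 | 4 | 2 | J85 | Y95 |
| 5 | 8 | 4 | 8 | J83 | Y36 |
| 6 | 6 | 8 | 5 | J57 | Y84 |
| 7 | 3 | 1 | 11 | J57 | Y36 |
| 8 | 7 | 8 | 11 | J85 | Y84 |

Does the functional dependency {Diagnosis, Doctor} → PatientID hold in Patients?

(Diagnosis=J85, Doctor=Y84): rows 1, 8 → PatientID takes values {8, 7} — violation
(Diagnosis=J85, Doctor=Y95): rows 2, 4 → PatientID takes values {3, 5} — violation
(Diagnosis=J85, Doctor=Y36): row 3 → PatientID = 9 ✓
(Diagnosis=J83, Doctor=Y36): row 5 → PatientID = 8 ✓
(Diagnosis=J57, Doctor=Y84): row 6 → PatientID = 6 ✓
(Diagnosis=J57, Doctor=Y36): row 7 → PatientID = 3 ✓
Two rows agree on {Diagnosis, Doctor} but differ on PatientID, so {Diagnosis, Doctor} → PatientID does not hold.

No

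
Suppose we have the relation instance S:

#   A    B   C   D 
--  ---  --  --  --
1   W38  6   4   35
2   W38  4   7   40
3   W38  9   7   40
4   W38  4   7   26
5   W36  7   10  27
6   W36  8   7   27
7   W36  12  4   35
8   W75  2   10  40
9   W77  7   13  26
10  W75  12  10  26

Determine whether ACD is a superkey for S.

Rows 2 and 3 have the same ACD value (A=W38, C=7, D=40) but are distinct tuples, so ACD does not determine every attribute — not a superkey.

No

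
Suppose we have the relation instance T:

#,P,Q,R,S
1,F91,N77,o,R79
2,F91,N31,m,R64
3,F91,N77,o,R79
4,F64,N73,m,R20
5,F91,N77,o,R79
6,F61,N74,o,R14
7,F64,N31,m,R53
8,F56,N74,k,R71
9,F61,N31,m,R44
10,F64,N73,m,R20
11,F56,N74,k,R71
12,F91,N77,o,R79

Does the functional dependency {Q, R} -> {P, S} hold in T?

(Q=N77, R=o): rows 1, 3, 5, 12 → {P,S} = (F91, R79), (F91, R79), (F91, R79), (F91, R79) ✓
(Q=N31, R=m): rows 2, 7, 9 → {P,S} takes values {(F91, R64), (F64, R53), (F61, R44)} — violation
(Q=N73, R=m): rows 4, 10 → {P,S} = (F64, R20), (F64, R20) ✓
(Q=N74, R=o): row 6 → {P,S} = (F61, R14) ✓
(Q=N74, R=k): rows 8, 11 → {P,S} = (F56, R71), (F56, R71) ✓
Two rows agree on {Q, R} but differ on {P, S}, so {Q, R} -> {P, S} does not hold.

No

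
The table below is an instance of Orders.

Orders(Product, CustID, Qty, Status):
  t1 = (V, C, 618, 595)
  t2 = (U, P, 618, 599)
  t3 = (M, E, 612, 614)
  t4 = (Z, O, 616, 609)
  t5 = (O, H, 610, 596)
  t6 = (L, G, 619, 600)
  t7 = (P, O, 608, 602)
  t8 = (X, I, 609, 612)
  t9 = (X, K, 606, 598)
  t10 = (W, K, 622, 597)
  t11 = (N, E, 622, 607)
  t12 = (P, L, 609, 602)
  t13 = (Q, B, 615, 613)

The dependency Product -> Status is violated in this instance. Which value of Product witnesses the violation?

X

Product=V: row 1 → Status = 595 ✓
Product=U: row 2 → Status = 599 ✓
Product=M: row 3 → Status = 614 ✓
Product=Z: row 4 → Status = 609 ✓
Product=O: row 5 → Status = 596 ✓
Product=L: row 6 → Status = 600 ✓
Product=P: rows 7, 12 → Status = 602, 602 ✓
Product=X: rows 8, 9 → Status takes values {612, 598} — violation
Product=W: row 10 → Status = 597 ✓
Product=N: row 11 → Status = 607 ✓
Product=Q: row 13 → Status = 613 ✓
The only Product value with inconsistent Status is Product=X.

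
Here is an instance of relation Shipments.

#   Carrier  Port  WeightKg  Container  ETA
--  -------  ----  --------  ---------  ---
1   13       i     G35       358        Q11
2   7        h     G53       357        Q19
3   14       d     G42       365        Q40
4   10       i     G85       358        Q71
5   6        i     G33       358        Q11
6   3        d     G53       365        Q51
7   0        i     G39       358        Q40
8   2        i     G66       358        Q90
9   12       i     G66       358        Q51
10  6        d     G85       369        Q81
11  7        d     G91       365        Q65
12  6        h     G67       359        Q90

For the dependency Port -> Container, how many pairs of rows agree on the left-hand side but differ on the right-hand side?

4

Port=i: all 6 rows agree on Container — 0 pairs.
Port=h: violating pairs (2,12) — 1 pair.
Port=d: violating pairs (3,10), (6,10), (10,11) — 3 pairs.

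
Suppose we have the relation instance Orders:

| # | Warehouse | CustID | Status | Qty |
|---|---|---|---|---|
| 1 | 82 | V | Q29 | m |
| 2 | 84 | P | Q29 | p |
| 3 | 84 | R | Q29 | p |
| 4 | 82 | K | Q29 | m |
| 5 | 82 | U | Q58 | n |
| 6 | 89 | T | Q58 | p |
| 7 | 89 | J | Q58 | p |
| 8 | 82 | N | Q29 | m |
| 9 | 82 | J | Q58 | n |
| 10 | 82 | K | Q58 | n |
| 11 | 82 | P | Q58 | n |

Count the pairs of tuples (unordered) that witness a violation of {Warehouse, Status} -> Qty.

0

(Warehouse=82, Status=Q29): all 3 rows agree on Qty — 0 pairs.
(Warehouse=84, Status=Q29): all 2 rows agree on Qty — 0 pairs.
(Warehouse=82, Status=Q58): all 4 rows agree on Qty — 0 pairs.
(Warehouse=89, Status=Q58): all 2 rows agree on Qty — 0 pairs.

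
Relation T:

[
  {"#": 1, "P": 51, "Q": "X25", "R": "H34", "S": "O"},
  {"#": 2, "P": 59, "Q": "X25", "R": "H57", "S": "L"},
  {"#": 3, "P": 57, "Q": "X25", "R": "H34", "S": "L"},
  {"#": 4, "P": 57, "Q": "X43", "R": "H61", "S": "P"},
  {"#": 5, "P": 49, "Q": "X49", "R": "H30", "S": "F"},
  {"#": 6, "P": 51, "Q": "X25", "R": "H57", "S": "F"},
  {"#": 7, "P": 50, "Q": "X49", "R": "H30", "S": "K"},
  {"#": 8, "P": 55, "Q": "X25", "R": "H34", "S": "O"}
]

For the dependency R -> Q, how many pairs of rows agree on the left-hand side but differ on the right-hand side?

R=H34: all 3 rows agree on Q — 0 pairs.
R=H57: all 2 rows agree on Q — 0 pairs.
R=H30: all 2 rows agree on Q — 0 pairs.

0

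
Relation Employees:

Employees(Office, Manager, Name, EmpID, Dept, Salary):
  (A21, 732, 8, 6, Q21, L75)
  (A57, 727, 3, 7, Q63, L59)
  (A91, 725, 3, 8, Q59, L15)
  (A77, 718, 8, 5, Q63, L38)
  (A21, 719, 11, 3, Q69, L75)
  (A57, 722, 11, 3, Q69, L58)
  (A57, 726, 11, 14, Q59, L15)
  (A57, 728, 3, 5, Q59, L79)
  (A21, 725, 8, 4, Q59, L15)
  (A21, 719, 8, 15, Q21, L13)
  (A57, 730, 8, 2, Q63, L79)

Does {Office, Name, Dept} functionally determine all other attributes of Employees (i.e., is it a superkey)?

Two distinct rows share (Office=A21, Name=8, Dept=Q21), so {Office, Name, Dept} does not determine every attribute — not a superkey.

No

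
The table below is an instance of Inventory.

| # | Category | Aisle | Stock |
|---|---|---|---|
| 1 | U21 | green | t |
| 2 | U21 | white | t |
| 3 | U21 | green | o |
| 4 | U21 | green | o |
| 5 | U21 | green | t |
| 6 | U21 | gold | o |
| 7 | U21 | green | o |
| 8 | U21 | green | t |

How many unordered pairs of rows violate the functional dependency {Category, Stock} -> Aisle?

6

(Category=U21, Stock=t): violating pairs (1,2), (2,5), (2,8) — 3 pairs.
(Category=U21, Stock=o): violating pairs (3,6), (4,6), (6,7) — 3 pairs.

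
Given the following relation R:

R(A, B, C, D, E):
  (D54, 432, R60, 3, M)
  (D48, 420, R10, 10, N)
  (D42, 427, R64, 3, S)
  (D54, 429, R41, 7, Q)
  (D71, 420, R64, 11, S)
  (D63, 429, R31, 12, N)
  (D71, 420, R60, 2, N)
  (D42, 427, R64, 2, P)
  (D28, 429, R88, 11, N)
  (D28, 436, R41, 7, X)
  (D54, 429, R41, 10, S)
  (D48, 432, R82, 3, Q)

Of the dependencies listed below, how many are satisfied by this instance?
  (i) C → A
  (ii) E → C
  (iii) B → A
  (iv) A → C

(i) C → A: C=R60: 2 rows → A takes values {D54, D71} — violation; C=R64: 3 rows → A takes values {D42, D71} — violation; C=R41: 3 rows → A takes values {D54, D28} — violation — fails.
(ii) E → C: E=N: 4 rows → C takes values {R10, R31, R60, R88} — violation; E=S: 3 rows → C takes values {R64, R41} — violation; E=Q: 2 rows → C takes values {R41, R82} — violation — fails.
(iii) B → A: B=432: 2 rows → A takes values {D54, D48} — violation; B=420: 3 rows → A takes values {D48, D71} — violation; B=429: 4 rows → A takes values {D54, D63, D28} — violation — fails.
(iv) A → C: A=D54: 3 rows → C takes values {R60, R41} — violation; A=D48: 2 rows → C takes values {R10, R82} — violation; A=D71: 2 rows → C takes values {R64, R60} — violation; A=D28: 2 rows → C takes values {R88, R41} — violation — fails.
None of the 4 dependencies hold.

0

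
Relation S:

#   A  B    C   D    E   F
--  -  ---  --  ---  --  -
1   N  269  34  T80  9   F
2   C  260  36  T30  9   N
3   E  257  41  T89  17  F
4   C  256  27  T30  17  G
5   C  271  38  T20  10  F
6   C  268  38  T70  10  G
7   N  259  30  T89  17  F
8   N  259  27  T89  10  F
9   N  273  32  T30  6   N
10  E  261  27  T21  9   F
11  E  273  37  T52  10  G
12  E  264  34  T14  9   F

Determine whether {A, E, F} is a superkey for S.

No

Rows 10 and 12 have the same {A, E, F} value (A=E, E=9, F=F) but are distinct tuples, so {A, E, F} does not determine every attribute — not a superkey.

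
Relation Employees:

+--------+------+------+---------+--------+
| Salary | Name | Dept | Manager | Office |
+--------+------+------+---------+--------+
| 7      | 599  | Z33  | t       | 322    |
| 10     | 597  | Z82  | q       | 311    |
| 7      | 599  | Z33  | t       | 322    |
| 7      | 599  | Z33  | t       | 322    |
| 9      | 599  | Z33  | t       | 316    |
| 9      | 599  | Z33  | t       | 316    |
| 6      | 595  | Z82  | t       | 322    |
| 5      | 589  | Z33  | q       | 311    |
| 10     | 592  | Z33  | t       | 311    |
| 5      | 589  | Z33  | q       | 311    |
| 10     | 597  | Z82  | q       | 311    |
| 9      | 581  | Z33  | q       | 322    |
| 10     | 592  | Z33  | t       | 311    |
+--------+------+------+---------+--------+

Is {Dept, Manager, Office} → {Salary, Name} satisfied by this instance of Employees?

Yes

(Dept=Z33, Manager=t, Office=322): 3 rows → {Salary,Name} = (7, 599), (7, 599), (7, 599) ✓
(Dept=Z82, Manager=q, Office=311): 2 rows → {Salary,Name} = (10, 597), (10, 597) ✓
(Dept=Z33, Manager=t, Office=316): 2 rows → {Salary,Name} = (9, 599), (9, 599) ✓
(Dept=Z82, Manager=t, Office=322): 1 row → {Salary,Name} = (6, 595) ✓
(Dept=Z33, Manager=q, Office=311): 2 rows → {Salary,Name} = (5, 589), (5, 589) ✓
(Dept=Z33, Manager=t, Office=311): 2 rows → {Salary,Name} = (10, 592), (10, 592) ✓
(Dept=Z33, Manager=q, Office=322): 1 row → {Salary,Name} = (9, 581) ✓
Every {Dept, Manager, Office} value is associated with a single {Salary, Name} value, so {Dept, Manager, Office} → {Salary, Name} holds.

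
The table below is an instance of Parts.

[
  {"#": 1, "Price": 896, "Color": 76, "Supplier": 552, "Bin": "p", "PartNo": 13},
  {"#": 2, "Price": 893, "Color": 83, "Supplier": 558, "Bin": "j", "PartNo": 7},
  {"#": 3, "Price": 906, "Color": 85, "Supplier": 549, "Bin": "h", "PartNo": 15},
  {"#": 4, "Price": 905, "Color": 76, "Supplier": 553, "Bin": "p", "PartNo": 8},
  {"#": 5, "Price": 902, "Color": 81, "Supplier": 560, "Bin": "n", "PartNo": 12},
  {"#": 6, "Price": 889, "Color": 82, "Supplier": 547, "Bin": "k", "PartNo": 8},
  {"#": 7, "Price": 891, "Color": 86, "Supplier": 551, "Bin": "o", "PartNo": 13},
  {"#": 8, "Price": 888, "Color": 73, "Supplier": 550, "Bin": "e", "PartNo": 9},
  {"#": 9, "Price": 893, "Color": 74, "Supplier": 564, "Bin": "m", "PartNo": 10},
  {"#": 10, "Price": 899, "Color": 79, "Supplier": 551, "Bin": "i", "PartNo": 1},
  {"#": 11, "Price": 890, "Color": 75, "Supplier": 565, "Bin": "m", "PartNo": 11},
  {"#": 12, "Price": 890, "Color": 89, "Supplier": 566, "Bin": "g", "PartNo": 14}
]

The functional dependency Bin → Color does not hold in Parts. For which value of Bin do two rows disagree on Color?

m

Bin=p: rows 1, 4 → Color = 76, 76 ✓
Bin=j: row 2 → Color = 83 ✓
Bin=h: row 3 → Color = 85 ✓
Bin=n: row 5 → Color = 81 ✓
Bin=k: row 6 → Color = 82 ✓
Bin=o: row 7 → Color = 86 ✓
Bin=e: row 8 → Color = 73 ✓
Bin=m: rows 9, 11 → Color takes values {74, 75} — violation
Bin=i: row 10 → Color = 79 ✓
Bin=g: row 12 → Color = 89 ✓
The only Bin value with inconsistent Color is Bin=m.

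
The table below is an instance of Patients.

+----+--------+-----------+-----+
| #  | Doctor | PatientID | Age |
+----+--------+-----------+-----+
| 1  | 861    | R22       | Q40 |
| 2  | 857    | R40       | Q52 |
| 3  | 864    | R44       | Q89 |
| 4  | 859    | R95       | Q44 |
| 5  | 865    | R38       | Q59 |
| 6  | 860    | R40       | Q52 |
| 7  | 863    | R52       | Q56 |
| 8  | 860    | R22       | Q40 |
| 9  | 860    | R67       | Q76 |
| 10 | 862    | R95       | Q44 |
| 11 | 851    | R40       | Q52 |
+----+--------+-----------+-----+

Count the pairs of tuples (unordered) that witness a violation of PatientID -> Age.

0

PatientID=R22: all 2 rows agree on Age — 0 pairs.
PatientID=R40: all 3 rows agree on Age — 0 pairs.
PatientID=R95: all 2 rows agree on Age — 0 pairs.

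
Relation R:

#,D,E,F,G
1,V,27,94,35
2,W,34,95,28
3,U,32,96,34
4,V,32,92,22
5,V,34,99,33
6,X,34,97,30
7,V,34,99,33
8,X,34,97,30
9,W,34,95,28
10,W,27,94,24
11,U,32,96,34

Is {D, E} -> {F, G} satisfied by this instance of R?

Yes

(D=V, E=27): row 1 → {F,G} = (94, 35) ✓
(D=W, E=34): rows 2, 9 → {F,G} = (95, 28), (95, 28) ✓
(D=U, E=32): rows 3, 11 → {F,G} = (96, 34), (96, 34) ✓
(D=V, E=32): row 4 → {F,G} = (92, 22) ✓
(D=V, E=34): rows 5, 7 → {F,G} = (99, 33), (99, 33) ✓
(D=X, E=34): rows 6, 8 → {F,G} = (97, 30), (97, 30) ✓
(D=W, E=27): row 10 → {F,G} = (94, 24) ✓
Every {D, E} value is associated with a single {F, G} value, so {D, E} -> {F, G} holds.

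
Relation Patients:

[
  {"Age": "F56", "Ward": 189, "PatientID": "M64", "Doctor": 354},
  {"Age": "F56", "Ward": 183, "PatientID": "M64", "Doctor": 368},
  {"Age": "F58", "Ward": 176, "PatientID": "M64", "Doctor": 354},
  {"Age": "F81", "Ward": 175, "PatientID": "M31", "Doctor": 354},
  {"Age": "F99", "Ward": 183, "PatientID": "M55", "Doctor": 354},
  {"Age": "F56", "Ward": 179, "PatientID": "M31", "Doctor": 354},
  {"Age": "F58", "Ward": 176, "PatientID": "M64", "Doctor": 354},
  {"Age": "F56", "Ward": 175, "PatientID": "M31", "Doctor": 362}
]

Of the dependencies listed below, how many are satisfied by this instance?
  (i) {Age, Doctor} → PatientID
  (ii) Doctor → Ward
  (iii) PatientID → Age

0

(i) {Age, Doctor} → PatientID: (Age=F56, Doctor=354): 2 rows → PatientID takes values {M64, M31} — violation — fails.
(ii) Doctor → Ward: Doctor=354: 6 rows → Ward takes values {189, 176, 175, 183, 179} — violation — fails.
(iii) PatientID → Age: PatientID=M64: 4 rows → Age takes values {F56, F58} — violation; PatientID=M31: 3 rows → Age takes values {F81, F56} — violation — fails.
None of the 3 dependencies hold.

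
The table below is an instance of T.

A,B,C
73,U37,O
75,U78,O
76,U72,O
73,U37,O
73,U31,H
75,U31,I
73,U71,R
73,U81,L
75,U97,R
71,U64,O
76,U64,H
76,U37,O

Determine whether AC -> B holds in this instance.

(A=73, C=O): 2 rows → B = U37, U37 ✓
(A=75, C=O): 1 row → B = U78 ✓
(A=76, C=O): 2 rows → B takes values {U72, U37} — violation
(A=73, C=H): 1 row → B = U31 ✓
(A=75, C=I): 1 row → B = U31 ✓
(A=73, C=R): 1 row → B = U71 ✓
(A=73, C=L): 1 row → B = U81 ✓
(A=75, C=R): 1 row → B = U97 ✓
(A=71, C=O): 1 row → B = U64 ✓
(A=76, C=H): 1 row → B = U64 ✓
Two rows agree on AC but differ on B, so AC -> B does not hold.

No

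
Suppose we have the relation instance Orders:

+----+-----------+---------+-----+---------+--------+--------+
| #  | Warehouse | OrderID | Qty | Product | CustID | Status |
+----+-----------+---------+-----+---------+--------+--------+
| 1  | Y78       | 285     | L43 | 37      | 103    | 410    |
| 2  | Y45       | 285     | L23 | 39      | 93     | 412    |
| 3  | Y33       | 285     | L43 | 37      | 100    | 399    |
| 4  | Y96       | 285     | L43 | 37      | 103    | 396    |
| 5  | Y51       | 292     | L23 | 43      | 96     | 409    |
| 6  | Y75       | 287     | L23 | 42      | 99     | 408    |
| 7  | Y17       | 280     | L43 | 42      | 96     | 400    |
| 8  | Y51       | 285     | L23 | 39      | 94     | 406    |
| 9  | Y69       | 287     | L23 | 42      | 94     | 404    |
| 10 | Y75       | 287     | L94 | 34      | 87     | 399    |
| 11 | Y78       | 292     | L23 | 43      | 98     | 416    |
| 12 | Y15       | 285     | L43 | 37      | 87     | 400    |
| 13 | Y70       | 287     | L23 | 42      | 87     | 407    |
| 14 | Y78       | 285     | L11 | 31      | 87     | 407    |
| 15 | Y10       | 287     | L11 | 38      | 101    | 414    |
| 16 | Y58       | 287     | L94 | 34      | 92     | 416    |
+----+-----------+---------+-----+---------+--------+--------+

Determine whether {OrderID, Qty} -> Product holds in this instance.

(OrderID=285, Qty=L43): rows 1, 3, 4, 12 → Product = 37, 37, 37, 37 ✓
(OrderID=285, Qty=L23): rows 2, 8 → Product = 39, 39 ✓
(OrderID=292, Qty=L23): rows 5, 11 → Product = 43, 43 ✓
(OrderID=287, Qty=L23): rows 6, 9, 13 → Product = 42, 42, 42 ✓
(OrderID=280, Qty=L43): row 7 → Product = 42 ✓
(OrderID=287, Qty=L94): rows 10, 16 → Product = 34, 34 ✓
(OrderID=285, Qty=L11): row 14 → Product = 31 ✓
(OrderID=287, Qty=L11): row 15 → Product = 38 ✓
Every {OrderID, Qty} value is associated with a single Product value, so {OrderID, Qty} -> Product holds.

Yes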